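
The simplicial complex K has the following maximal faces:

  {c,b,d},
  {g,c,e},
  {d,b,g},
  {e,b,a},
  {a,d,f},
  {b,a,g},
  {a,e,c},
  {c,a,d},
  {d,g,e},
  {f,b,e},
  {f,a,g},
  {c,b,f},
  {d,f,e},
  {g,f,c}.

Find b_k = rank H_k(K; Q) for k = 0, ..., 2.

b_0 = 1, b_1 = 2, b_2 = 1.

Fix the vertex order a < b < c < d < e < f < g and write every simplex with vertices in increasing order. Then dim K = 2 and the simplices of K are:

  0-simplices (7): a, b, c, d, e, f, g
  1-simplices (21): ab, ac, ad, ae, af, ag, bc, bd, be, bf, bg, cd, ce, cf, cg, de, df, dg, ef, eg, fg
  2-simplices (14): abe, abg, acd, ace, adf, afg, bcd, bcf, bdg, bef, ceg, cfg, def, deg

so the chain groups are C_0 ≅ Z^7, C_1 ≅ Z^21, C_2 ≅ Z^14.

Boundary ∂_1: C_1 → C_0 is given by ∂[p,q] = [q] − [p]. For instance
  ∂bf = f − b.
The 7×21 boundary matrix has rank 6 and Smith normal form diag(1,1,1,1,1,1).

∂_2: C_2 → C_1 acts by ∂[p,q,r] = [q,r] − [p,r] + [p,q]. For instance
  ∂adf = df − af + ad,
  ∂abe = be − ae + ab.
The 21×14 boundary matrix has rank 13 and Smith normal form diag(1,1,1,1,1,1,1,1,1,1,1,1,1).

Now H_k = ker ∂_k / im ∂_{k+1}, so:

  H_0: rank C_0 − rank ∂_1 = 7 − 6 = 1, and the invariant factors of ∂_1 are all 1, so H_0 = Z.
  H_1: rank ker ∂_1 − rank ∂_2 = (21 − 6) − 13 = 2, and the invariant factors of ∂_2 are all 1, so H_1 = Z^2.
  H_2: rank ker ∂_2 − rank ∂_3 = (14 − 13) − 0 = 1, and there is no ∂_3, so H_2 = Z.

Hence the Betti numbers are b_0 = 1, b_1 = 2, b_2 = 1.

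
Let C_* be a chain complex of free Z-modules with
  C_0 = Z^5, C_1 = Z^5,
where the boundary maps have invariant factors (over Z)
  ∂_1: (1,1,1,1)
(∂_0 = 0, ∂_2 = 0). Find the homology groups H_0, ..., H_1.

H_0 = Z,  H_1 = Z.

H_0: b_0 = 5 − 0 − 4 = 1; torsion from ∂_1 factors > 1: none. So H_0 = Z.
H_1: b_1 = 5 − 4 − 0 = 1; torsion from ∂_2 factors > 1: none. So H_1 = Z.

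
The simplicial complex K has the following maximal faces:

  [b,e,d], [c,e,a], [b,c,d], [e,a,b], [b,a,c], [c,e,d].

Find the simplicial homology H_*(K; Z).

K has 5 vertices, 9 edges, 6 triangles.
rank ∂_0 = 0, rank ∂_1 = 4 ⇒ b_0 = 5 − 0 − 4 = 1; all invariant factors of ∂_1 are 1 so no torsion. So H_0 = Z.
rank ∂_1 = 4, rank ∂_2 = 5 ⇒ b_1 = 9 − 4 − 5 = 0; all invariant factors of ∂_2 are 1 so no torsion. So H_1 = 0.
rank ∂_2 = 5, rank ∂_3 = 0 ⇒ b_2 = 6 − 5 − 0 = 1. So H_2 = Z.

H_0 ≅ Z,  H_1 = 0,  H_2 ≅ Z.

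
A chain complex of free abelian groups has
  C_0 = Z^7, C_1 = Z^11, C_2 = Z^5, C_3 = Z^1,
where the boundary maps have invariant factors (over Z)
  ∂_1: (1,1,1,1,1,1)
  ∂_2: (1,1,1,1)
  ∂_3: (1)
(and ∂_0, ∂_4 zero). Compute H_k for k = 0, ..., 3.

H_0 = Z,  H_1 = Z,  H_2 = 0,  H_3 = 0.

H_0: b_0 = 7 − 0 − 6 = 1; torsion from ∂_1 factors > 1: none. So H_0 = Z.
H_1: b_1 = 11 − 6 − 4 = 1; torsion from ∂_2 factors > 1: none. So H_1 = Z.
H_2: b_2 = 5 − 4 − 1 = 0; torsion from ∂_3 factors > 1: none. So H_2 = 0.
H_3: b_3 = 1 − 1 − 0 = 0; torsion from ∂_4 factors > 1: none. So H_3 = 0.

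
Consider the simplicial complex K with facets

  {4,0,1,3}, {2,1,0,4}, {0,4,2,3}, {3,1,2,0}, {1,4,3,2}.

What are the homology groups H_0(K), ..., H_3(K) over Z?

H_0 ≅ Z,  H_1 = 0,  H_2 = 0,  H_3 ≅ Z.

Take the total order 0 < 1 < 2 < 3 < 4 on the vertex set. Then K (dimension 3) consists of the simplices:

  0-simplices (5): [0], [1], [2], [3], [4]
  1-simplices (10): [0,1], [0,2], [0,3], [0,4], [1,2], [1,3], [1,4], [2,3], [2,4], [3,4]
  2-simplices (10): [0,1,2], [0,1,3], [0,1,4], [0,2,3], [0,2,4], [0,3,4], [1,2,3], [1,2,4], [1,3,4], [2,3,4]
  3-simplices (5): [0,1,2,3], [0,1,2,4], [0,1,3,4], [0,2,3,4], [1,2,3,4]

so the chain groups are C_0 ≅ Z^5, C_1 ≅ Z^10, C_2 ≅ Z^10, C_3 ≅ Z^5.

∂_1: C_1 → C_0 sends each edge [p,q] (with p < q) to q − p.
This gives a 5×10 integer matrix of rank 4; reducing to Smith normal form yields diagonal entries (1,1,1,1).

The boundary map ∂_2: C_2 → C_1 maps a triangle to the signed sum of its edges. For instance
  ∂[1,2,3] = [2,3] − [1,3] + [1,2],
  ∂[0,3,4] = [3,4] − [0,4] + [0,3].
The resulting 10×10 matrix has rank 6, and its Smith normal form has invariant factors (1,1,1,1,1,1).

The boundary map ∂_3: C_3 → C_2 sends each 3-simplex σ to the alternating sum Σ_i (−1)^i (σ with its i-th vertex removed). For instance
  ∂[0,2,3,4] = [2,3,4] − [0,3,4] + [0,2,4] − [0,2,3],
  ∂[0,1,3,4] = [1,3,4] − [0,3,4] + [0,1,4] − [0,1,3].
The 10×5 boundary matrix has rank 4 and Smith normal form diag(1,1,1,1).

Reading off H_k = ker ∂_k / im ∂_{k+1}:

  H_0: rank C_0 − rank ∂_1 = 5 − 4 = 1, and the invariant factors of ∂_1 are all 1, so H_0 ≅ Z.
  H_1: rank ker ∂_1 − rank ∂_2 = (10 − 4) − 6 = 0, and the invariant factors of ∂_2 are all 1, so H_1 ≅ 0.
  H_2: rank ker ∂_2 − rank ∂_3 = (10 − 6) − 4 = 0, and the invariant factors of ∂_3 are all 1, so H_2 ≅ 0.
  H_3: rank ker ∂_3 − rank ∂_4 = (5 − 4) − 0 = 1, and there is no ∂_4, so H_3 ≅ Z.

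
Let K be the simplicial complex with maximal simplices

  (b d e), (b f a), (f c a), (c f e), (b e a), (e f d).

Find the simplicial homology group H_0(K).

Take the total order a < b < c < d < e < f on the vertex set. Then K (dimension 2) consists of the simplices:

  0-simplices (6): a, b, c, d, e, f
  1-simplices (12): ab, ac, ae, af, bd, be, bf, ce, cf, de, df, ef
  2-simplices (6): abe, abf, acf, bde, cef, def

giving chain groups C_0 ≅ Z^6, C_1 ≅ Z^12, C_2 ≅ Z^6.

Boundary ∂_1: C_1 → C_0 is given by ∂[p,q] = [q] − [p].
This gives a 6×12 integer matrix of rank 5; reducing to Smith normal form yields diagonal entries (1,1,1,1,1).

∂_2: C_2 → C_1 acts by ∂[p,q,r] = [q,r] − [p,r] + [p,q]. For instance
  ∂def = ef − df + de,
  ∂bde = de − be + bd.
As a 12×6 matrix over Z this has rank 6, with invariant factors (1,1,1,1,1,1).

Computing H_k = (kernel of ∂_k) / (image of ∂_{k+1}):

  H_0: rank C_0 − rank ∂_1 = 6 − 5 = 1, and the invariant factors of ∂_1 are all 1, so H_0 ≅ Z.

(K is a triangulation of the cylinder S^1 x I.)

H_0 = Z.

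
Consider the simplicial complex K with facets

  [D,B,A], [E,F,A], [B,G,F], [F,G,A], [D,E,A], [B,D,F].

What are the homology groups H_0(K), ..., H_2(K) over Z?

H_0 = Z,  H_1 = Z,  H_2 = 0.

Take the total order A < B < D < E < F < G on the vertex set. Then K (dimension 2) consists of the simplices:

  0-simplices (6): A, B, D, E, F, G
  1-simplices (12): AB, AD, AE, AF, AG, BD, BF, BG, DE, DF, EF, FG
  2-simplices (6): ABD, ADE, AEF, AFG, BDF, BFG

giving chain groups C_0 ≅ Z^6, C_1 ≅ Z^12, C_2 ≅ Z^6.

∂_1: C_1 → C_0 is given by ∂[p,q] = [q] − [p]. For instance
  ∂BF = F − B.
As a 6×12 matrix over Z this has rank 5, with invariant factors (1,1,1,1,1).

∂_2: C_2 → C_1 acts by ∂[p,q,r] = [q,r] − [p,r] + [p,q]. For instance
  ∂BFG = FG − BG + BF,
  ∂AFG = FG − AG + AF.
The resulting 12×6 matrix has rank 6, and its Smith normal form has invariant factors (1,1,1,1,1,1).

Now H_k = ker ∂_k / im ∂_{k+1}, so:

  H_0: rank C_0 − rank ∂_1 = 6 − 5 = 1, and the invariant factors of ∂_1 are all 1, so H_0 ≅ Z.
  H_1: rank ker ∂_1 − rank ∂_2 = (12 − 5) − 6 = 1, and the invariant factors of ∂_2 are all 1, so H_1 ≅ Z.
  H_2: rank ker ∂_2 − rank ∂_3 = (6 − 6) − 0 = 0, and there is no ∂_3, so H_2 ≅ 0.

As a check, the Euler characteristic is 6 − 12 + 6 = 0, which agrees with 1 − 1 + 0 = 0.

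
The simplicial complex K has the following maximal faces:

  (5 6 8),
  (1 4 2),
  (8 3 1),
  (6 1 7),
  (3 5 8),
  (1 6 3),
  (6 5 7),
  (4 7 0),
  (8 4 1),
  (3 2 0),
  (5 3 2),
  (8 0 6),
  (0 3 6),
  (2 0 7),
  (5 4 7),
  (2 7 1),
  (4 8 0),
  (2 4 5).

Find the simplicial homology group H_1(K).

H_1 ≅ Z ⊕ Z/2Z.

K has 9 vertices, 27 edges, 18 triangles.
rank ∂_1 = 8, rank ∂_2 = 18 ⇒ b_1 = 27 − 8 − 18 = 1; ∂_2 has invariant factor(s) [2] giving torsion. So H_1 ≅ Z ⊕ Z/2Z.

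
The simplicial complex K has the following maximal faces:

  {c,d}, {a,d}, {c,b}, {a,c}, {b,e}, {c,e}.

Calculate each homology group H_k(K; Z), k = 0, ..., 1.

H_0 = Z,  H_1 = Z^2.

Fix the vertex order a < b < c < d < e and write every simplex with vertices in increasing order. Then dim K = 1 and the simplices of K are:

  0-simplices (5): a, b, c, d, e
  1-simplices (6): ac, ad, bc, be, cd, ce

Hence C_0 ≅ Z^5, C_1 ≅ Z^6.

The boundary map ∂_1: C_1 → C_0 is given by ∂[p,q] = [q] − [p]. For instance
  ∂be = e − b.
As a 5×6 matrix over Z this has rank 4, with invariant factors (1,1,1,1).

Now H_k = ker ∂_k / im ∂_{k+1}, so:

  H_0: rank C_0 − rank ∂_1 = 5 − 4 = 1, and the invariant factors of ∂_1 are all 1, so H_0 ≅ Z.
  H_1: rank ker ∂_1 − rank ∂_2 = (6 − 4) − 0 = 2, and there is no ∂_2, so H_1 ≅ Z^2.

(K is a triangulation of a wedge of 2 circles.)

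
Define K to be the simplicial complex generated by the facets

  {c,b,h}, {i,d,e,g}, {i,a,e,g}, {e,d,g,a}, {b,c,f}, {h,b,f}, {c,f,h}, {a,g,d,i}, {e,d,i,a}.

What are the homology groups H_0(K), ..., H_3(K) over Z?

H_0 ≅ Z^2,  H_1 = 0,  H_2 ≅ Z,  H_3 ≅ Z.

Order the vertices as a < b < c < d < e < f < g < h < i. Listing each simplex with vertices in this order, K has dimension 3 with simplices:

  0-simplices (9): a, b, c, d, e, f, g, h, i
  1-simplices (16): ad, ae, ag, ai, bc, bf, bh, cf, ch, de, dg, di, eg, ei, fh, gi
  2-simplices (14): ade, adg, adi, aeg, aei, agi, bcf, bch, bfh, cfh, deg, dei, dgi, egi
  3-simplices (5): adeg, adei, adgi, aegi, degi

Hence C_0 ≅ Z^9, C_1 ≅ Z^16, C_2 ≅ Z^14, C_3 ≅ Z^5.

Boundary ∂_1: C_1 → C_0 is given by ∂[p,q] = [q] − [p]. For instance
  ∂ad = d − a.
The resulting 9×16 matrix has rank 7, and its Smith normal form has invariant factors (1,1,1,1,1,1,1).

∂_2: C_2 → C_1 sends each 2-simplex [p,q,r] to [q,r] − [p,r] + [p,q]. For instance
  ∂bfh = fh − bh + bf,
  ∂aei = ei − ai + ae.
As a 16×14 matrix over Z this has rank 9, with invariant factors (1,1,1,1,1,1,1,1,1).

The boundary map ∂_3: C_3 → C_2 sends each 3-simplex σ to the alternating sum Σ_i (−1)^i (σ with its i-th vertex removed). For instance
  ∂degi = egi − dgi + dei − deg,
  ∂adeg = deg − aeg + adg − ade.
This gives a 14×5 integer matrix of rank 4; reducing to Smith normal form yields diagonal entries (1,1,1,1).

From H_k ≅ ker(∂_k) / im(∂_{k+1}) we obtain:

  H_0: rank C_0 − rank ∂_1 = 9 − 7 = 2, and the invariant factors of ∂_1 are all 1, so H_0 = Z^2.
  H_1: rank ker ∂_1 − rank ∂_2 = (16 − 7) − 9 = 0, and the invariant factors of ∂_2 are all 1, so H_1 = 0.
  H_2: rank ker ∂_2 − rank ∂_3 = (14 − 9) − 4 = 1, and the invariant factors of ∂_3 are all 1, so H_2 = Z.
  H_3: rank ker ∂_3 − rank ∂_4 = (5 − 4) − 0 = 1, and there is no ∂_4, so H_3 = Z.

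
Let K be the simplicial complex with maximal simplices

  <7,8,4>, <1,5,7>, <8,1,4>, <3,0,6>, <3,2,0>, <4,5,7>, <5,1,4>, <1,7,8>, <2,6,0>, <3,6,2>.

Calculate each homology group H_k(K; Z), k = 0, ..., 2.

Fix the vertex order 0 < 1 < 2 < 3 < 4 < 5 < 6 < 7 < 8 and write every simplex with vertices in increasing order. Then dim K = 2 and the simplices of K are:

  0-simplices (9): [0], [1], [2], [3], [4], [5], [6], [7], [8]
  1-simplices (15): [0,2], [0,3], [0,6], [1,4], [1,5], [1,7], [1,8], [2,3], [2,6], [3,6], [4,5], [4,7], [4,8], [5,7], [7,8]
  2-simplices (10): [0,2,3], [0,2,6], [0,3,6], [1,4,5], [1,4,8], [1,5,7], [1,7,8], [2,3,6], [4,5,7], [4,7,8]

giving chain groups C_0 ≅ Z^9, C_1 ≅ Z^15, C_2 ≅ Z^10.

Boundary ∂_1: C_1 → C_0 sends each edge [p,q] (with p < q) to q − p. For instance
  ∂[0,2] = [2] − [0].
As a 9×15 matrix over Z this has rank 7, with invariant factors (1,1,1,1,1,1,1).

Boundary ∂_2: C_2 → C_1 maps a triangle to the signed sum of its edges. For instance
  ∂[1,4,8] = [4,8] − [1,8] + [1,4],
  ∂[4,5,7] = [5,7] − [4,7] + [4,5].
The 15×10 boundary matrix has rank 8 and Smith normal form diag(1,1,1,1,1,1,1,1).

Now H_k = ker ∂_k / im ∂_{k+1}, so:

  H_0: rank C_0 − rank ∂_1 = 9 − 7 = 2, and the invariant factors of ∂_1 are all 1, so H_0 = Z^2.
  H_1: rank ker ∂_1 − rank ∂_2 = (15 − 7) − 8 = 0, and the invariant factors of ∂_2 are all 1, so H_1 = 0.
  H_2: rank ker ∂_2 − rank ∂_3 = (10 − 8) − 0 = 2, and there is no ∂_3, so H_2 = Z^2.

H_0 ≅ Z^2,  H_1 = 0,  H_2 ≅ Z^2.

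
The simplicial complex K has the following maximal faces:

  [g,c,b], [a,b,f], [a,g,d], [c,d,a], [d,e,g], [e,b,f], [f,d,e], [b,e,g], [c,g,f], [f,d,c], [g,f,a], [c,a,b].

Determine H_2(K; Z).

We work with the vertex ordering a < b < c < d < e < f < g. The simplices of K, each written with vertices in increasing order, are:

  0-simplices (7): a, b, c, d, e, f, g
  1-simplices (18): ab, ac, ad, af, ag, bc, be, bf, bg, cd, cf, cg, de, df, dg, ef, eg, fg
  2-simplices (12): abc, abf, acd, adg, afg, bcg, bef, beg, cdf, cfg, def, deg

giving chain groups C_0 ≅ Z^7, C_1 ≅ Z^18, C_2 ≅ Z^12.

The boundary map ∂_1: C_1 → C_0 is given by ∂[p,q] = [q] − [p].
The 7×18 boundary matrix has rank 6 and Smith normal form diag(1,1,1,1,1,1).

The boundary map ∂_2: C_2 → C_1 maps a triangle to the signed sum of its edges. For instance
  ∂def = ef − df + de,
  ∂abf = bf − af + ab.
This gives a 18×12 integer matrix of rank 12; reducing to Smith normal form yields diagonal entries (1,1,1,1,1,1,1,1,1,1,1,2).

From H_k ≅ ker(∂_k) / im(∂_{k+1}) we obtain:

  H_2: rank ker ∂_2 − rank ∂_3 = (12 − 12) − 0 = 0, and there is no ∂_3, so H_2 ≅ 0.

(K is a triangulation of the real projective plane RP^2.)

H_2 = 0.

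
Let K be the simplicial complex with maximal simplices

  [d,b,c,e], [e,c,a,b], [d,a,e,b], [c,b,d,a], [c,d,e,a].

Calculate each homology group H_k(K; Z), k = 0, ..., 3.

Take the total order a < b < c < d < e on the vertex set. Then K (dimension 3) consists of the simplices:

  0-simplices (5): a, b, c, d, e
  1-simplices (10): ab, ac, ad, ae, bc, bd, be, cd, ce, de
  2-simplices (10): abc, abd, abe, acd, ace, ade, bcd, bce, bde, cde
  3-simplices (5): abcd, abce, abde, acde, bcde

giving chain groups C_0 ≅ Z^5, C_1 ≅ Z^10, C_2 ≅ Z^10, C_3 ≅ Z^5.

The boundary map ∂_1: C_1 → C_0 maps an edge to its endpoints' difference, ∂[p,q] = q − p. For instance
  ∂be = e − b.
This gives a 5×10 integer matrix of rank 4; reducing to Smith normal form yields diagonal entries (1,1,1,1).

∂_2: C_2 → C_1 maps a triangle to the signed sum of its edges. For instance
  ∂ace = ce − ae + ac,
  ∂acd = cd − ad + ac.
The 10×10 boundary matrix has rank 6 and Smith normal form diag(1,1,1,1,1,1).

∂_3: C_3 → C_2 sends each 3-simplex σ to the alternating sum Σ_i (−1)^i (σ with its i-th vertex removed). For instance
  ∂abce = bce − ace + abe − abc,
  ∂acde = cde − ade + ace − acd.
The resulting 10×5 matrix has rank 4, and its Smith normal form has invariant factors (1,1,1,1).

Reading off H_k = ker ∂_k / im ∂_{k+1}:

  H_0: rank C_0 − rank ∂_1 = 5 − 4 = 1, and the invariant factors of ∂_1 are all 1, so H_0 ≅ Z.
  H_1: rank ker ∂_1 − rank ∂_2 = (10 − 4) − 6 = 0, and the invariant factors of ∂_2 are all 1, so H_1 ≅ 0.
  H_2: rank ker ∂_2 − rank ∂_3 = (10 − 6) − 4 = 0, and the invariant factors of ∂_3 are all 1, so H_2 ≅ 0.
  H_3: rank ker ∂_3 − rank ∂_4 = (5 − 4) − 0 = 1, and there is no ∂_4, so H_3 ≅ Z.

As a check, the Euler characteristic is 5 − 10 + 10 − 5 = 0, which agrees with 1 − 0 + 0 − 1 = 0.
(K is a triangulation of the 3-sphere S^3.)

H_0 ≅ Z,  H_1 = 0,  H_2 = 0,  H_3 ≅ Z.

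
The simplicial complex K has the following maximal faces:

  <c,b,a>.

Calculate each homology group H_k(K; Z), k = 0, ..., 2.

H_0 = Z,  H_1 = 0,  H_2 = 0.

We work with the vertex ordering a < b < c. The simplices of K, each written with vertices in increasing order, are:

  0-simplices (3): a, b, c
  1-simplices (3): ab, ac, bc
  2-simplices (1): abc

giving chain groups C_0 ≅ Z^3, C_1 ≅ Z^3, C_2 ≅ Z^1.

∂_1: C_1 → C_0 is given by ∂[p,q] = [q] − [p]. For instance
  ∂bc = c − b.
This gives a 3×3 integer matrix of rank 2; reducing to Smith normal form yields diagonal entries (1,1).

∂_2: C_2 → C_1 sends each 2-simplex [p,q,r] to [q,r] − [p,r] + [p,q]. For instance
  ∂abc = bc − ac + ab.
The 3×1 boundary matrix has rank 1 and Smith normal form diag(1).

Computing H_k = (kernel of ∂_k) / (image of ∂_{k+1}):

  H_0: rank C_0 − rank ∂_1 = 3 − 2 = 1, and the invariant factors of ∂_1 are all 1, so H_0 = Z.
  H_1: rank ker ∂_1 − rank ∂_2 = (3 − 2) − 1 = 0, and the invariant factors of ∂_2 are all 1, so H_1 = 0.
  H_2: rank ker ∂_2 − rank ∂_3 = (1 − 1) − 0 = 0, and there is no ∂_3, so H_2 = 0.

(K is a triangulation of the 2-simplex.)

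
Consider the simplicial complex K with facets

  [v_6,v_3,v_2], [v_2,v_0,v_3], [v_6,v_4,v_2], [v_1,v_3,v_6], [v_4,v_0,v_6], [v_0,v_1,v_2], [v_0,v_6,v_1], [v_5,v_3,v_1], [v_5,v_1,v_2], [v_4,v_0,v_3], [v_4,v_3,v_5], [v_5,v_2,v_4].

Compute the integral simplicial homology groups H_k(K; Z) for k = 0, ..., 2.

H_0 ≅ Z,  H_1 ≅ Z/2,  H_2 = 0.

Take the total order v_0 < v_1 < v_2 < v_3 < v_4 < v_5 < v_6 on the vertex set. Then K (dimension 2) consists of the simplices:

  0-simplices (7): [v_0], [v_1], [v_2], [v_3], [v_4], [v_5], [v_6]
  1-simplices (18): (18 of them)
  2-simplices (12): (12 of them)

giving chain groups C_0 ≅ Z^7, C_1 ≅ Z^18, C_2 ≅ Z^12.

The boundary map ∂_1: C_1 → C_0 sends each edge [p,q] (with p < q) to q − p. For instance
  ∂[v_1,v_6] = [v_6] − [v_1].
This gives a 7×18 integer matrix of rank 6; reducing to Smith normal form yields diagonal entries (1,1,1,1,1,1).

Boundary ∂_2: C_2 → C_1 maps a triangle to the signed sum of its edges. For instance
  ∂[v_2,v_3,v_6] = [v_3,v_6] − [v_2,v_6] + [v_2,v_3],
  ∂[v_2,v_4,v_5] = [v_4,v_5] − [v_2,v_5] + [v_2,v_4].
The resulting 18×12 matrix has rank 12, and its Smith normal form has invariant factors (1,1,1,1,1,1,1,1,1,1,1,2).

Now H_k = ker ∂_k / im ∂_{k+1}, so:

  H_0: rank C_0 − rank ∂_1 = 7 − 6 = 1, and the invariant factors of ∂_1 are all 1, so H_0 = Z.
  H_1: rank ker ∂_1 − rank ∂_2 = (18 − 6) − 12 = 0, and ∂_2 has invariant factor 2 > 1, so H_1 = Z/2.
  H_2: rank ker ∂_2 − rank ∂_3 = (12 − 12) − 0 = 0, and there is no ∂_3, so H_2 = 0.

As a check, the Euler characteristic is 7 − 18 + 12 = 1, which agrees with 1 − 0 + 0 = 1.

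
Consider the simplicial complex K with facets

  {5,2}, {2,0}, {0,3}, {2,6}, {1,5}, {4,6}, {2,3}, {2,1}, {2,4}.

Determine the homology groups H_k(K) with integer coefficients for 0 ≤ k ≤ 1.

H_0 ≅ Z,  H_1 ≅ Z^3.

Fix the vertex order 0 < 1 < 2 < 3 < 4 < 5 < 6 and write every simplex with vertices in increasing order. Then dim K = 1 and the simplices of K are:

  0-simplices (7): [0], [1], [2], [3], [4], [5], [6]
  1-simplices (9): [0,2], [0,3], [1,2], [1,5], [2,3], [2,4], [2,5], [2,6], [4,6]

Hence C_0 ≅ Z^7, C_1 ≅ Z^9.

∂_1: C_1 → C_0 is given by ∂[p,q] = [q] − [p]. For instance
  ∂[2,5] = [5] − [2].
The resulting 7×9 matrix has rank 6, and its Smith normal form has invariant factors (1,1,1,1,1,1).

Now H_k = ker ∂_k / im ∂_{k+1}, so:

  H_0: rank C_0 − rank ∂_1 = 7 − 6 = 1, and the invariant factors of ∂_1 are all 1, so H_0 ≅ Z.
  H_1: rank ker ∂_1 − rank ∂_2 = (9 − 6) − 0 = 3, and there is no ∂_2, so H_1 ≅ Z^3.

(K is a triangulation of a wedge of 3 circles.)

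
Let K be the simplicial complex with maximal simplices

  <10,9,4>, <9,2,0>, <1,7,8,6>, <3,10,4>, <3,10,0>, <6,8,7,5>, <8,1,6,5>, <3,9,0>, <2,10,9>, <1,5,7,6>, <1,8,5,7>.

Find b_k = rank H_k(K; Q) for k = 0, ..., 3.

b_0 = 2, b_1 = 1, b_2 = 0, b_3 = 1.

We work with the vertex ordering 0 < 1 < 2 < 3 < 4 < 5 < 6 < 7 < 8 < 9 < 10. The simplices of K, each written with vertices in increasing order, are:

  0-simplices (11): [0], [1], [2], [3], [4], [5], [6], [7], [8], [9], [10]
  1-simplices (22): [0,2], [0,3], [0,9], [0,10], [1,5], [1,6], [1,7], [1,8], [2,9], [2,10], [3,4], [3,9], [3,10], [4,9], [4,10], [5,6], [5,7], [5,8], [6,7], [6,8], [7,8], [9,10]
  2-simplices (16): [0,2,9], [0,3,9], [0,3,10], [1,5,6], [1,5,7], [1,5,8], [1,6,7], [1,6,8], [1,7,8], [2,9,10], [3,4,10], [4,9,10], [5,6,7], [5,6,8], [5,7,8], [6,7,8]
  3-simplices (5): [1,5,6,7], [1,5,6,8], [1,5,7,8], [1,6,7,8], [5,6,7,8]

Hence C_0 ≅ Z^11, C_1 ≅ Z^22, C_2 ≅ Z^16, C_3 ≅ Z^5.

∂_1: C_1 → C_0 sends each edge [p,q] (with p < q) to q − p.
The 11×22 boundary matrix has rank 9 and Smith normal form diag(1,1,1,1,1,1,1,1,1).

The boundary map ∂_2: C_2 → C_1 sends each 2-simplex [p,q,r] to [q,r] − [p,r] + [p,q]. For instance
  ∂[1,5,8] = [5,8] − [1,8] + [1,5],
  ∂[3,4,10] = [4,10] − [3,10] + [3,4].
The resulting 22×16 matrix has rank 12, and its Smith normal form has invariant factors (1,1,1,1,1,1,1,1,1,1,1,1).

∂_3: C_3 → C_2 sends each 3-simplex σ to the alternating sum Σ_i (−1)^i (σ with its i-th vertex removed). For instance
  ∂[1,5,6,7] = [5,6,7] − [1,6,7] + [1,5,7] − [1,5,6],
  ∂[1,5,7,8] = [5,7,8] − [1,7,8] + [1,5,8] − [1,5,7].
As a 16×5 matrix over Z this has rank 4, with invariant factors (1,1,1,1).

Reading off H_k = ker ∂_k / im ∂_{k+1}:

  H_0: rank C_0 − rank ∂_1 = 11 − 9 = 2, and the invariant factors of ∂_1 are all 1, so H_0 = Z^2.
  H_1: rank ker ∂_1 − rank ∂_2 = (22 − 9) − 12 = 1, and the invariant factors of ∂_2 are all 1, so H_1 = Z.
  H_2: rank ker ∂_2 − rank ∂_3 = (16 − 12) − 4 = 0, and the invariant factors of ∂_3 are all 1, so H_2 = 0.
  H_3: rank ker ∂_3 − rank ∂_4 = (5 − 4) − 0 = 1, and there is no ∂_4, so H_3 = Z.

As a check, the Euler characteristic is 11 − 22 + 16 − 5 = 0, which agrees with 2 − 1 + 0 − 1 = 0.

Hence the Betti numbers are b_0 = 2, b_1 = 1, b_2 = 0, b_3 = 1.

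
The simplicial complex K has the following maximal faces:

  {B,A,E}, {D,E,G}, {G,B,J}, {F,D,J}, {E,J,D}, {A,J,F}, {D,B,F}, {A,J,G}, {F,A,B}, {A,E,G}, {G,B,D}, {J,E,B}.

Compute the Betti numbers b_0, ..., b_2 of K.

Order the vertices as A < B < D < E < F < G < J. Listing each simplex with vertices in this order, K has dimension 2 with simplices:

  0-simplices (7): A, B, D, E, F, G, J
  1-simplices (18): AB, AE, AF, AG, AJ, BD, BE, BF, BG, BJ, DE, DF, DG, DJ, EG, EJ, FJ, GJ
  2-simplices (12): ABE, ABF, AEG, AFJ, AGJ, BDF, BDG, BEJ, BGJ, DEG, DEJ, DFJ

so the chain groups are C_0 ≅ Z^7, C_1 ≅ Z^18, C_2 ≅ Z^12.

The boundary map ∂_1: C_1 → C_0 maps an edge to its endpoints' difference, ∂[p,q] = q − p.
The resulting 7×18 matrix has rank 6, and its Smith normal form has invariant factors (1,1,1,1,1,1).

∂_2: C_2 → C_1 maps a triangle to the signed sum of its edges. For instance
  ∂AGJ = GJ − AJ + AG,
  ∂BDG = DG − BG + BD.
The resulting 18×12 matrix has rank 12, and its Smith normal form has invariant factors (1,1,1,1,1,1,1,1,1,1,1,2).

Computing H_k = (kernel of ∂_k) / (image of ∂_{k+1}):

  H_0: rank C_0 − rank ∂_1 = 7 − 6 = 1, and the invariant factors of ∂_1 are all 1, so H_0 = Z.
  H_1: rank ker ∂_1 − rank ∂_2 = (18 − 6) − 12 = 0, and ∂_2 has invariant factor 2 > 1, so H_1 = Z/2.
  H_2: rank ker ∂_2 − rank ∂_3 = (12 − 12) − 0 = 0, and there is no ∂_3, so H_2 = 0.

As a check, the Euler characteristic is 7 − 18 + 12 = 1, which agrees with 1 − 0 + 0 = 1.
(K is a triangulation of the real projective plane RP^2.)

Hence the Betti numbers are b_0 = 1, b_1 = 0, b_2 = 0.

b_0 = 1, b_1 = 0, b_2 = 0.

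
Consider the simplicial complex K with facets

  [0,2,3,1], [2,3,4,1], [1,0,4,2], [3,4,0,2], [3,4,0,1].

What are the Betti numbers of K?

Fix the vertex order 0 < 1 < 2 < 3 < 4 and write every simplex with vertices in increasing order. Then dim K = 3 and the simplices of K are:

  0-simplices (5): [0], [1], [2], [3], [4]
  1-simplices (10): [0,1], [0,2], [0,3], [0,4], [1,2], [1,3], [1,4], [2,3], [2,4], [3,4]
  2-simplices (10): [0,1,2], [0,1,3], [0,1,4], [0,2,3], [0,2,4], [0,3,4], [1,2,3], [1,2,4], [1,3,4], [2,3,4]
  3-simplices (5): [0,1,2,3], [0,1,2,4], [0,1,3,4], [0,2,3,4], [1,2,3,4]

so the chain groups are C_0 ≅ Z^5, C_1 ≅ Z^10, C_2 ≅ Z^10, C_3 ≅ Z^5.

The boundary map ∂_1: C_1 → C_0 sends each edge [p,q] (with p < q) to q − p. For instance
  ∂[0,2] = [2] − [0].
This gives a 5×10 integer matrix of rank 4; reducing to Smith normal form yields diagonal entries (1,1,1,1).

∂_2: C_2 → C_1 sends each 2-simplex [p,q,r] to [q,r] − [p,r] + [p,q]. For instance
  ∂[2,3,4] = [3,4] − [2,4] + [2,3],
  ∂[0,1,4] = [1,4] − [0,4] + [0,1].
This gives a 10×10 integer matrix of rank 6; reducing to Smith normal form yields diagonal entries (1,1,1,1,1,1).

The boundary map ∂_3: C_3 → C_2 sends each 3-simplex σ to the alternating sum Σ_i (−1)^i (σ with its i-th vertex removed). For instance
  ∂[0,1,2,4] = [1,2,4] − [0,2,4] + [0,1,4] − [0,1,2],
  ∂[0,2,3,4] = [2,3,4] − [0,3,4] + [0,2,4] − [0,2,3].
As a 10×5 matrix over Z this has rank 4, with invariant factors (1,1,1,1).

Reading off H_k = ker ∂_k / im ∂_{k+1}:

  H_0: rank C_0 − rank ∂_1 = 5 − 4 = 1, and the invariant factors of ∂_1 are all 1, so H_0 = Z.
  H_1: rank ker ∂_1 − rank ∂_2 = (10 − 4) − 6 = 0, and the invariant factors of ∂_2 are all 1, so H_1 = 0.
  H_2: rank ker ∂_2 − rank ∂_3 = (10 − 6) − 4 = 0, and the invariant factors of ∂_3 are all 1, so H_2 = 0.
  H_3: rank ker ∂_3 − rank ∂_4 = (5 − 4) − 0 = 1, and there is no ∂_4, so H_3 = Z.

Hence the Betti numbers are b_0 = 1, b_1 = 0, b_2 = 0, b_3 = 1.

b_0 = 1, b_1 = 0, b_2 = 0, b_3 = 1.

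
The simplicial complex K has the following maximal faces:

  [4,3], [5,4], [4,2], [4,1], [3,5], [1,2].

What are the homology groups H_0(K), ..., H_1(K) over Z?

Order the vertices as 1 < 2 < 3 < 4 < 5. Listing each simplex with vertices in this order, K has dimension 1 with simplices:

  0-simplices (5): [1], [2], [3], [4], [5]
  1-simplices (6): [1,2], [1,4], [2,4], [3,4], [3,5], [4,5]

giving chain groups C_0 ≅ Z^5, C_1 ≅ Z^6.

Boundary ∂_1: C_1 → C_0 sends each edge [p,q] (with p < q) to q − p. For instance
  ∂[3,4] = [4] − [3].
As a 5×6 matrix over Z this has rank 4, with invariant factors (1,1,1,1).

From H_k ≅ ker(∂_k) / im(∂_{k+1}) we obtain:

  H_0: rank C_0 − rank ∂_1 = 5 − 4 = 1, and the invariant factors of ∂_1 are all 1, so H_0 ≅ Z.
  H_1: rank ker ∂_1 − rank ∂_2 = (6 − 4) − 0 = 2, and there is no ∂_2, so H_1 ≅ Z^2.

As a check, the Euler characteristic is 5 − 6 = -1, which agrees with 1 − 2 = -1.

H_0 ≅ Z,  H_1 ≅ Z^2.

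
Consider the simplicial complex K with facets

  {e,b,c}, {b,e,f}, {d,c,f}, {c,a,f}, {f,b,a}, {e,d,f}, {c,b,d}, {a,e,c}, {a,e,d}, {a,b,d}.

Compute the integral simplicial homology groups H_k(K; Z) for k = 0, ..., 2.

Fix the vertex order a < b < c < d < e < f and write every simplex with vertices in increasing order. Then dim K = 2 and the simplices of K are:

  0-simplices (6): a, b, c, d, e, f
  1-simplices (15): ab, ac, ad, ae, af, bc, bd, be, bf, cd, ce, cf, de, df, ef
  2-simplices (10): abd, abf, ace, acf, ade, bcd, bce, bef, cdf, def

Hence C_0 ≅ Z^6, C_1 ≅ Z^15, C_2 ≅ Z^10.

Boundary ∂_1: C_1 → C_0 is given by ∂[p,q] = [q] − [p]. For instance
  ∂bd = d − b.
This gives a 6×15 integer matrix of rank 5; reducing to Smith normal form yields diagonal entries (1,1,1,1,1).

Boundary ∂_2: C_2 → C_1 sends each 2-simplex [p,q,r] to [q,r] − [p,r] + [p,q]. For instance
  ∂bcd = cd − bd + bc,
  ∂acf = cf − af + ac.
As a 15×10 matrix over Z this has rank 10, with invariant factors (1,1,1,1,1,1,1,1,1,2).

Now H_k = ker ∂_k / im ∂_{k+1}, so:

  H_0: rank C_0 − rank ∂_1 = 6 − 5 = 1, and the invariant factors of ∂_1 are all 1, so H_0 = Z.
  H_1: rank ker ∂_1 − rank ∂_2 = (15 − 5) − 10 = 0, and ∂_2 has invariant factor 2 > 1, so H_1 = Z/2.
  H_2: rank ker ∂_2 − rank ∂_3 = (10 − 10) − 0 = 0, and there is no ∂_3, so H_2 = 0.

H_0 = Z,  H_1 = Z/2,  H_2 = 0.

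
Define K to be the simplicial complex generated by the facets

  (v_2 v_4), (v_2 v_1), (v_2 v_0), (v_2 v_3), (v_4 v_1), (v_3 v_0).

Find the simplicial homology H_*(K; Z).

H_0 = Z,  H_1 = Z^2.

We work with the vertex ordering v_0 < v_1 < v_2 < v_3 < v_4. The simplices of K, each written with vertices in increasing order, are:

  0-simplices (5): [v_0], [v_1], [v_2], [v_3], [v_4]
  1-simplices (6): [v_0,v_2], [v_0,v_3], [v_1,v_2], [v_1,v_4], [v_2,v_3], [v_2,v_4]

giving chain groups C_0 ≅ Z^5, C_1 ≅ Z^6.

The boundary map ∂_1: C_1 → C_0 sends each edge [p,q] (with p < q) to q − p. For instance
  ∂[v_1,v_4] = [v_4] − [v_1].
This gives a 5×6 integer matrix of rank 4; reducing to Smith normal form yields diagonal entries (1,1,1,1).

Now H_k = ker ∂_k / im ∂_{k+1}, so:

  H_0: rank C_0 − rank ∂_1 = 5 − 4 = 1, and the invariant factors of ∂_1 are all 1, so H_0 = Z.
  H_1: rank ker ∂_1 − rank ∂_2 = (6 − 4) − 0 = 2, and there is no ∂_2, so H_1 = Z^2.

(K is a triangulation of a wedge of 2 circles.)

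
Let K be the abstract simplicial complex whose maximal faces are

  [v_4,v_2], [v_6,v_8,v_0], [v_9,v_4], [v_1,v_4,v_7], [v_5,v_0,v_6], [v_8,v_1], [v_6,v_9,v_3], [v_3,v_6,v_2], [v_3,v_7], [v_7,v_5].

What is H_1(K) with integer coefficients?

H_1 ≅ Z^4.

Fix the vertex order v_0 < v_1 < v_2 < v_3 < v_4 < v_5 < v_6 < v_7 < v_8 < v_9 and write every simplex with vertices in increasing order. Then dim K = 2 and the simplices of K are:

  0-simplices (10): [v_0], [v_1], [v_2], [v_3], [v_4], [v_5], [v_6], [v_7], [v_8], [v_9]
  1-simplices (18): (18 of them)
  2-simplices (5): [v_0,v_5,v_6], [v_0,v_6,v_8], [v_1,v_4,v_7], [v_2,v_3,v_6], [v_3,v_6,v_9]

Hence C_0 ≅ Z^10, C_1 ≅ Z^18, C_2 ≅ Z^5.

∂_1: C_1 → C_0 maps an edge to its endpoints' difference, ∂[p,q] = q − p. For instance
  ∂[v_0,v_8] = [v_8] − [v_0].
The 10×18 boundary matrix has rank 9 and Smith normal form diag(1,1,1,1,1,1,1,1,1).

Boundary ∂_2: C_2 → C_1 maps a triangle to the signed sum of its edges. For instance
  ∂[v_1,v_4,v_7] = [v_4,v_7] − [v_1,v_7] + [v_1,v_4],
  ∂[v_2,v_3,v_6] = [v_3,v_6] − [v_2,v_6] + [v_2,v_3].
As a 18×5 matrix over Z this has rank 5, with invariant factors (1,1,1,1,1).

Reading off H_k = ker ∂_k / im ∂_{k+1}:

  H_1: rank ker ∂_1 − rank ∂_2 = (18 − 9) − 5 = 4, and the invariant factors of ∂_2 are all 1, so H_1 ≅ Z^4.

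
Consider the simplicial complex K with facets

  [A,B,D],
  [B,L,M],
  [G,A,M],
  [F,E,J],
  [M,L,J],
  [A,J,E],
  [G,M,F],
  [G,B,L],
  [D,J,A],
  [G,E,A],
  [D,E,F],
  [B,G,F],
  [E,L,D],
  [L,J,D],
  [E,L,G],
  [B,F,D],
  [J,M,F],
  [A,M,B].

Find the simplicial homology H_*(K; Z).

Fix the vertex order A < B < D < E < F < G < J < L < M and write every simplex with vertices in increasing order. Then dim K = 2 and the simplices of K are:

  0-simplices (9): A, B, D, E, F, G, J, L, M
  1-simplices (27): AB, AD, AE, AG, AJ, AM, BD, BF, BG, BL, BM, DE, DF, DJ, DL, EF, EG, EJ, EL, FG, FJ, FM, GL, GM, JL, JM, LM
  2-simplices (18): ABD, ABM, ADJ, AEG, AEJ, AGM, BDF, BFG, BGL, BLM, DEF, DEL, DJL, EFJ, EGL, FGM, FJM, JLM

Hence C_0 ≅ Z^9, C_1 ≅ Z^27, C_2 ≅ Z^18.

Boundary ∂_1: C_1 → C_0 is given by ∂[p,q] = [q] − [p].
The resulting 9×27 matrix has rank 8, and its Smith normal form has invariant factors (1,1,1,1,1,1,1,1).

∂_2: C_2 → C_1 sends each 2-simplex [p,q,r] to [q,r] − [p,r] + [p,q]. For instance
  ∂AGM = GM − AM + AG,
  ∂BFG = FG − BG + BF.
The resulting 27×18 matrix has rank 18, and its Smith normal form has invariant factors (1,1,1,1,1,1,1,1,1,1,1,1,1,1,1,1,1,2).

Now H_k = ker ∂_k / im ∂_{k+1}, so:

  H_0: rank C_0 − rank ∂_1 = 9 − 8 = 1, and the invariant factors of ∂_1 are all 1, so H_0 = Z.
  H_1: rank ker ∂_1 − rank ∂_2 = (27 − 8) − 18 = 1, and ∂_2 has invariant factor 2 > 1, so H_1 = Z × Z/2.
  H_2: rank ker ∂_2 − rank ∂_3 = (18 − 18) − 0 = 0, and there is no ∂_3, so H_2 = 0.

H_0 ≅ Z,  H_1 ≅ Z × Z/2,  H_2 = 0.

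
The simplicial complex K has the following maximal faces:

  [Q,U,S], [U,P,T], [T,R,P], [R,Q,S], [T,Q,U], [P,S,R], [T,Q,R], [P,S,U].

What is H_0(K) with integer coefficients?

H_0 ≅ Z.

Fix the vertex order P < Q < R < S < T < U and write every simplex with vertices in increasing order. Then dim K = 2 and the simplices of K are:

  0-simplices (6): P, Q, R, S, T, U
  1-simplices (12): PR, PS, PT, PU, QR, QS, QT, QU, RS, RT, SU, TU
  2-simplices (8): PRS, PRT, PSU, PTU, QRS, QRT, QSU, QTU

so the chain groups are C_0 ≅ Z^6, C_1 ≅ Z^12, C_2 ≅ Z^8.

∂_1: C_1 → C_0 maps an edge to its endpoints' difference, ∂[p,q] = q − p. For instance
  ∂PT = T − P.
The resulting 6×12 matrix has rank 5, and its Smith normal form has invariant factors (1,1,1,1,1).

The boundary map ∂_2: C_2 → C_1 sends each 2-simplex [p,q,r] to [q,r] − [p,r] + [p,q]. For instance
  ∂PSU = SU − PU + PS,
  ∂QRS = RS − QS + QR.
The resulting 12×8 matrix has rank 7, and its Smith normal form has invariant factors (1,1,1,1,1,1,1).

Computing H_k = (kernel of ∂_k) / (image of ∂_{k+1}):

  H_0: rank C_0 − rank ∂_1 = 6 − 5 = 1, and the invariant factors of ∂_1 are all 1, so H_0 ≅ Z.

(K is a triangulation of the 2-sphere S^2.)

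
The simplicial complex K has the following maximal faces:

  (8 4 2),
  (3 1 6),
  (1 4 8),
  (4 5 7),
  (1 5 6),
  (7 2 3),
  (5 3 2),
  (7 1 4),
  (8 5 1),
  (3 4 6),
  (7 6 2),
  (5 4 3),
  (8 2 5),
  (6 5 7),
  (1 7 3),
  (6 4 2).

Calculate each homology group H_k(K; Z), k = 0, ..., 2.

Fix the vertex order 1 < 2 < 3 < 4 < 5 < 6 < 7 < 8 and write every simplex with vertices in increasing order. Then dim K = 2 and the simplices of K are:

  0-simplices (8): [1], [2], [3], [4], [5], [6], [7], [8]
  1-simplices (24): (24 of them)
  2-simplices (16): [1,3,6], [1,3,7], [1,4,7], [1,4,8], [1,5,6], [1,5,8], [2,3,5], [2,3,7], [2,4,6], [2,4,8], [2,5,8], [2,6,7], [3,4,5], [3,4,6], [4,5,7], [5,6,7]

Hence C_0 ≅ Z^8, C_1 ≅ Z^24, C_2 ≅ Z^16.

∂_1: C_1 → C_0 maps an edge to its endpoints' difference, ∂[p,q] = q − p. For instance
  ∂[4,6] = [6] − [4].
This gives a 8×24 integer matrix of rank 7; reducing to Smith normal form yields diagonal entries (1,1,1,1,1,1,1).

Boundary ∂_2: C_2 → C_1 acts by ∂[p,q,r] = [q,r] − [p,r] + [p,q]. For instance
  ∂[1,4,7] = [4,7] − [1,7] + [1,4],
  ∂[2,5,8] = [5,8] − [2,8] + [2,5].
The 24×16 boundary matrix has rank 15 and Smith normal form diag(1,1,1,1,1,1,1,1,1,1,1,1,1,1,1).

Reading off H_k = ker ∂_k / im ∂_{k+1}:

  H_0: rank C_0 − rank ∂_1 = 8 − 7 = 1, and the invariant factors of ∂_1 are all 1, so H_0 ≅ Z.
  H_1: rank ker ∂_1 − rank ∂_2 = (24 − 7) − 15 = 2, and the invariant factors of ∂_2 are all 1, so H_1 ≅ Z^2.
  H_2: rank ker ∂_2 − rank ∂_3 = (16 − 15) − 0 = 1, and there is no ∂_3, so H_2 ≅ Z.

H_0 = Z,  H_1 = Z^2,  H_2 = Z.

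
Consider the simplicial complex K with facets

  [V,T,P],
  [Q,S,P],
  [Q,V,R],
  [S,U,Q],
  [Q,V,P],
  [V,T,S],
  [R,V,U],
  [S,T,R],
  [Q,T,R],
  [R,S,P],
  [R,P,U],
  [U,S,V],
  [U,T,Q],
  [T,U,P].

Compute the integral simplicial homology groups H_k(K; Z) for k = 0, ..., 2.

We work with the vertex ordering P < Q < R < S < T < U < V. The simplices of K, each written with vertices in increasing order, are:

  0-simplices (7): P, Q, R, S, T, U, V
  1-simplices (21): PQ, PR, PS, PT, PU, PV, QR, QS, QT, QU, QV, RS, RT, RU, RV, ST, SU, SV, TU, TV, UV
  2-simplices (14): PQS, PQV, PRS, PRU, PTU, PTV, QRT, QRV, QSU, QTU, RST, RUV, STV, SUV

Hence C_0 ≅ Z^7, C_1 ≅ Z^21, C_2 ≅ Z^14.

∂_1: C_1 → C_0 sends each edge [p,q] (with p < q) to q − p. For instance
  ∂QU = U − Q.
The 7×21 boundary matrix has rank 6 and Smith normal form diag(1,1,1,1,1,1).

Boundary ∂_2: C_2 → C_1 maps a triangle to the signed sum of its edges. For instance
  ∂PTU = TU − PU + PT,
  ∂PRS = RS − PS + PR.
The resulting 21×14 matrix has rank 13, and its Smith normal form has invariant factors (1,1,1,1,1,1,1,1,1,1,1,1,1).

Reading off H_k = ker ∂_k / im ∂_{k+1}:

  H_0: rank C_0 − rank ∂_1 = 7 − 6 = 1, and the invariant factors of ∂_1 are all 1, so H_0 = Z.
  H_1: rank ker ∂_1 − rank ∂_2 = (21 − 6) − 13 = 2, and the invariant factors of ∂_2 are all 1, so H_1 = Z^2.
  H_2: rank ker ∂_2 − rank ∂_3 = (14 − 13) − 0 = 1, and there is no ∂_3, so H_2 = Z.

As a check, the Euler characteristic is 7 − 21 + 14 = 0, which agrees with 1 − 2 + 1 = 0.
(K is a triangulation of the torus T^2.)

H_0 ≅ Z,  H_1 ≅ Z^2,  H_2 ≅ Z.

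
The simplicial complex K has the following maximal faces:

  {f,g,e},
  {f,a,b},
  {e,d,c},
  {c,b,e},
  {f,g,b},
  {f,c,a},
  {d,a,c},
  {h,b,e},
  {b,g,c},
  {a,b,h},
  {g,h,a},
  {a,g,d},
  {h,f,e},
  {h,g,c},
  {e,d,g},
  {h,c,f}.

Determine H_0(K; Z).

H_0 ≅ Z.

Fix the vertex order a < b < c < d < e < f < g < h and write every simplex with vertices in increasing order. Then dim K = 2 and the simplices of K are:

  0-simplices (8): a, b, c, d, e, f, g, h
  1-simplices (24): ab, ac, ad, af, ag, ah, bc, be, bf, bg, bh, cd, ce, cf, cg, ch, de, dg, ef, eg, eh, fg, fh, gh
  2-simplices (16): abf, abh, acd, acf, adg, agh, bce, bcg, beh, bfg, cde, cfh, cgh, deg, efg, efh

Hence C_0 ≅ Z^8, C_1 ≅ Z^24, C_2 ≅ Z^16.

Boundary ∂_1: C_1 → C_0 maps an edge to its endpoints' difference, ∂[p,q] = q − p. For instance
  ∂ef = f − e.
As a 8×24 matrix over Z this has rank 7, with invariant factors (1,1,1,1,1,1,1).

The boundary map ∂_2: C_2 → C_1 sends each 2-simplex [p,q,r] to [q,r] − [p,r] + [p,q]. For instance
  ∂agh = gh − ah + ag,
  ∂abh = bh − ah + ab.
This gives a 24×16 integer matrix of rank 15; reducing to Smith normal form yields diagonal entries (1,1,1,1,1,1,1,1,1,1,1,1,1,1,1).

Reading off H_k = ker ∂_k / im ∂_{k+1}:

  H_0: rank C_0 − rank ∂_1 = 8 − 7 = 1, and the invariant factors of ∂_1 are all 1, so H_0 ≅ Z.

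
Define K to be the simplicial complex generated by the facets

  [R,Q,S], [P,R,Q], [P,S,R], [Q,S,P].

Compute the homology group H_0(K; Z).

H_0 ≅ Z.

Fix the vertex order P < Q < R < S and write every simplex with vertices in increasing order. Then dim K = 2 and the simplices of K are:

  0-simplices (4): P, Q, R, S
  1-simplices (6): PQ, PR, PS, QR, QS, RS
  2-simplices (4): PQR, PQS, PRS, QRS

so the chain groups are C_0 ≅ Z^4, C_1 ≅ Z^6, C_2 ≅ Z^4.

Boundary ∂_1: C_1 → C_0 is given by ∂[p,q] = [q] − [p]. For instance
  ∂PR = R − P.
As a 4×6 matrix over Z this has rank 3, with invariant factors (1,1,1).

Boundary ∂_2: C_2 → C_1 maps a triangle to the signed sum of its edges. For instance
  ∂QRS = RS − QS + QR,
  ∂PRS = RS − PS + PR.
The resulting 6×4 matrix has rank 3, and its Smith normal form has invariant factors (1,1,1).

Computing H_k = (kernel of ∂_k) / (image of ∂_{k+1}):

  H_0: rank C_0 − rank ∂_1 = 4 − 3 = 1, and the invariant factors of ∂_1 are all 1, so H_0 ≅ Z.

(K is a triangulation of the 2-sphere S^2.)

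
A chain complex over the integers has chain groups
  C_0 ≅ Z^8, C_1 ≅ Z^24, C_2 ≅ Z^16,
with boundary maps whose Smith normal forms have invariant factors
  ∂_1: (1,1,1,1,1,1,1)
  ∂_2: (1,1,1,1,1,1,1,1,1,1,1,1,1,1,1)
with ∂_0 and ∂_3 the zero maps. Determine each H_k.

H_0: b_0 = 8 − 0 − 7 = 1; torsion from ∂_1 factors > 1: none. So H_0 ≅ Z.
H_1: b_1 = 24 − 7 − 15 = 2; torsion from ∂_2 factors > 1: none. So H_1 ≅ Z^2.
H_2: b_2 = 16 − 15 − 0 = 1; torsion from ∂_3 factors > 1: none. So H_2 ≅ Z.

H_0 ≅ Z,  H_1 ≅ Z^2,  H_2 ≅ Z.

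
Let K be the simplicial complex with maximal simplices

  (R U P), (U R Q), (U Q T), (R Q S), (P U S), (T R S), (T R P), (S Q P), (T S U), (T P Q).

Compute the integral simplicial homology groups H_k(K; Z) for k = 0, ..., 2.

H_0 = Z,  H_1 = Z/2Z,  H_2 = 0.

We work with the vertex ordering P < Q < R < S < T < U. The simplices of K, each written with vertices in increasing order, are:

  0-simplices (6): P, Q, R, S, T, U
  1-simplices (15): PQ, PR, PS, PT, PU, QR, QS, QT, QU, RS, RT, RU, ST, SU, TU
  2-simplices (10): PQS, PQT, PRT, PRU, PSU, QRS, QRU, QTU, RST, STU

Hence C_0 ≅ Z^6, C_1 ≅ Z^15, C_2 ≅ Z^10.

Boundary ∂_1: C_1 → C_0 is given by ∂[p,q] = [q] − [p]. For instance
  ∂PS = S − P.
This gives a 6×15 integer matrix of rank 5; reducing to Smith normal form yields diagonal entries (1,1,1,1,1).

The boundary map ∂_2: C_2 → C_1 acts by ∂[p,q,r] = [q,r] − [p,r] + [p,q]. For instance
  ∂PRT = RT − PT + PR,
  ∂QRS = RS − QS + QR.
As a 15×10 matrix over Z this has rank 10, with invariant factors (1,1,1,1,1,1,1,1,1,2).

From H_k ≅ ker(∂_k) / im(∂_{k+1}) we obtain:

  H_0: rank C_0 − rank ∂_1 = 6 − 5 = 1, and the invariant factors of ∂_1 are all 1, so H_0 = Z.
  H_1: rank ker ∂_1 − rank ∂_2 = (15 − 5) − 10 = 0, and ∂_2 has invariant factor 2 > 1, so H_1 = Z/2Z.
  H_2: rank ker ∂_2 − rank ∂_3 = (10 − 10) − 0 = 0, and there is no ∂_3, so H_2 = 0.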